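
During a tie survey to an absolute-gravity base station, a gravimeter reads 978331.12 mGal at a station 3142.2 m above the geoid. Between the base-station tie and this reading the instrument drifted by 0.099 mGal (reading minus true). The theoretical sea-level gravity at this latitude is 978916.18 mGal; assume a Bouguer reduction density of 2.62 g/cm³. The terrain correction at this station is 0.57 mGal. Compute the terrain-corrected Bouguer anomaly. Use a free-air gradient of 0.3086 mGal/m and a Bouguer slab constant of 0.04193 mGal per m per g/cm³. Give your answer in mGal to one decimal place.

39.9

Drift-corrected reading = 978331.12 − (0.099) = 978331.021 mGal
Free-air correction = 0.3086 × 3142.2 = 969.68 mGal
Free-air anomaly = 978331.021 − 978916.18 + (969.68) = 384.521 mGal
Bouguer slab correction = 0.04193 × 2.62 × 3142.2 = 345.19 mGal
Simple Bouguer anomaly = 384.521 − (345.19) = 39.331 mGal
Complete Bouguer anomaly = 39.331 + 0.57 = 39.901 mGal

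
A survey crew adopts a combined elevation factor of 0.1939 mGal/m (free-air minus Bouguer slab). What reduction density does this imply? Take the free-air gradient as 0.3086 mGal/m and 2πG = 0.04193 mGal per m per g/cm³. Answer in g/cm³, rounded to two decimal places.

2.74

0.1939 = 0.3086 − 0.04193 × ρ
ρ = (0.3086 − 0.1939) / 0.04193 = 2.74 g/cm³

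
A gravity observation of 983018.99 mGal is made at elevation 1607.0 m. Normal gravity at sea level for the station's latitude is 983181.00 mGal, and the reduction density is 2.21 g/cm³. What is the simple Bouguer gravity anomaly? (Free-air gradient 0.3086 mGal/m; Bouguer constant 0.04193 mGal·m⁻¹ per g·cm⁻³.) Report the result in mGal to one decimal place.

Free-air correction = 0.3086 × 1607.0 = 495.92 mGal
Free-air anomaly = 983018.99 − 983181.00 + (495.92) = 333.91 mGal
Bouguer slab correction = 0.04193 × 2.21 × 1607.0 = 148.91 mGal
Simple Bouguer anomaly = 333.91 − (148.91) = 185.00 mGal

185.0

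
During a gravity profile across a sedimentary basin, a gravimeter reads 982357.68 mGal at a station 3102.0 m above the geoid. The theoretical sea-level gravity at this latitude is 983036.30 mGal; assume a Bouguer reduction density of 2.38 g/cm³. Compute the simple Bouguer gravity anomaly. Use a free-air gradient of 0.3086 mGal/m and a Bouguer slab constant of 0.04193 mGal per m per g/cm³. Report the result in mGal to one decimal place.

Free-air correction = 0.3086 × 3102.0 = 957.28 mGal
Free-air anomaly = 982357.68 − 983036.30 + (957.28) = 278.66 mGal
Bouguer slab correction = 0.04193 × 2.38 × 3102.0 = 309.56 mGal
Simple Bouguer anomaly = 278.66 − (309.56) = -30.90 mGal

-30.9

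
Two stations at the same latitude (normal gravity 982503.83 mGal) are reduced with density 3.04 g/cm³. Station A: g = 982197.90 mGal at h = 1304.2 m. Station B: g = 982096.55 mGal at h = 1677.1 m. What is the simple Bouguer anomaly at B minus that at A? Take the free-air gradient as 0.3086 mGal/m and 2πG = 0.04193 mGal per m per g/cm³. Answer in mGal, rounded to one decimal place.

-33.8

Δg_SB(A) = 982197.90 − 982503.83 + 0.3086×1304.2 − 0.04193×3.04×1304.2 = -69.70 mGal
Δg_SB(B) = 982096.55 − 982503.83 + 0.3086×1677.1 − 0.04193×3.04×1677.1 = -103.50 mGal
Difference = -103.50 − (-69.70) = -33.80 mGal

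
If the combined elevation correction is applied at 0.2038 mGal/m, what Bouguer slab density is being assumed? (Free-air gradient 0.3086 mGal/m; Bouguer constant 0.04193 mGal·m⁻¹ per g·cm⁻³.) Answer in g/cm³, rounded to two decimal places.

0.2038 = 0.3086 − 0.04193 × ρ
ρ = (0.3086 − 0.2038) / 0.04193 = 2.50 g/cm³

2.50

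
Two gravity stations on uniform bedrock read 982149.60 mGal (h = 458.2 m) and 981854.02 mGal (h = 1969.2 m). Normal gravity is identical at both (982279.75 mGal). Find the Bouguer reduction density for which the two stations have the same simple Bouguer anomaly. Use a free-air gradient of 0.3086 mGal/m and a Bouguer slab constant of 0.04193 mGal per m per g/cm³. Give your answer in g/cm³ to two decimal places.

Δg_obs = 981854.02 − 982149.60 = -295.58 mGal over Δh = 1969.2 − 458.2 = 1511.0 m
Equal Bouguer anomalies ⇒ Δg_obs + (0.3086 − 0.04193ρ)·Δh = 0
0.3086 − 0.04193ρ = −Δg_obs/Δh = 0.19562
ρ = (0.3086 − 0.19562) / 0.04193 = 2.69 g/cm³

2.69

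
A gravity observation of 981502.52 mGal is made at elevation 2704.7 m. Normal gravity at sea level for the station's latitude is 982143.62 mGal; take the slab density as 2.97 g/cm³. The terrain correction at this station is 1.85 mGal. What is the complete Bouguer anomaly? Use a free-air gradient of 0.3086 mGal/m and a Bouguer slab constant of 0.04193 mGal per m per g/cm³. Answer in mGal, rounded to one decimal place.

-141.4

Free-air correction = 0.3086 × 2704.7 = 834.67 mGal
Free-air anomaly = 981502.52 − 982143.62 + (834.67) = 193.57 mGal
Bouguer slab correction = 0.04193 × 2.97 × 2704.7 = 336.82 mGal
Simple Bouguer anomaly = 193.57 − (336.82) = -143.25 mGal
Complete Bouguer anomaly = -143.25 + 1.85 = -141.40 mGal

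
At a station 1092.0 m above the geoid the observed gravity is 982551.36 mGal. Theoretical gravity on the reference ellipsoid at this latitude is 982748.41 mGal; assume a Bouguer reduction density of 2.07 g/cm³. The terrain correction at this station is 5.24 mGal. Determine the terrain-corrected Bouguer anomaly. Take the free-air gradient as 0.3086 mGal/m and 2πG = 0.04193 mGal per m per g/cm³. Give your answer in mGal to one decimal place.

50.4

Free-air correction = 0.3086 × 1092.0 = 336.99 mGal
Free-air anomaly = 982551.36 − 982748.41 + (336.99) = 139.94 mGal
Bouguer slab correction = 0.04193 × 2.07 × 1092.0 = 94.78 mGal
Simple Bouguer anomaly = 139.94 − (94.78) = 45.16 mGal
Complete Bouguer anomaly = 45.16 + 5.24 = 50.40 mGal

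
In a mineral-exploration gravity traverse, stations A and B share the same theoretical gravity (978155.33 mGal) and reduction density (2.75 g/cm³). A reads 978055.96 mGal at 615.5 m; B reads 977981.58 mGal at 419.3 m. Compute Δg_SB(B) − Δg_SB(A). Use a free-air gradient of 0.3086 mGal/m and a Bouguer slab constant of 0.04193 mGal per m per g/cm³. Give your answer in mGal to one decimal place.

Δg_SB(A) = 978055.96 − 978155.33 + 0.3086×615.5 − 0.04193×2.75×615.5 = 19.60 mGal
Δg_SB(B) = 977981.58 − 978155.33 + 0.3086×419.3 − 0.04193×2.75×419.3 = -92.70 mGal
Difference = -92.70 − (19.60) = -112.30 mGal

-112.3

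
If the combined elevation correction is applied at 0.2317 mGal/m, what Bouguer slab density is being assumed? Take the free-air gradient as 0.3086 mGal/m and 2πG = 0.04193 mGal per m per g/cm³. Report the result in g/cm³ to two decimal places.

1.83

0.2317 = 0.3086 − 0.04193 × ρ
ρ = (0.3086 − 0.2317) / 0.04193 = 1.83 g/cm³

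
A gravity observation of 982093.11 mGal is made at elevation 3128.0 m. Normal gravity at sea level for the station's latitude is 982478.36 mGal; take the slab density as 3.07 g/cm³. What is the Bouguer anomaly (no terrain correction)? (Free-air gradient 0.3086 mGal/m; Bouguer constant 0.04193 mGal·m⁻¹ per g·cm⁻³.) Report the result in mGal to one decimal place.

177.4

Free-air correction = 0.3086 × 3128.0 = 965.30 mGal
Free-air anomaly = 982093.11 − 982478.36 + (965.30) = 580.05 mGal
Bouguer slab correction = 0.04193 × 3.07 × 3128.0 = 402.65 mGal
Simple Bouguer anomaly = 580.05 − (402.65) = 177.40 mGal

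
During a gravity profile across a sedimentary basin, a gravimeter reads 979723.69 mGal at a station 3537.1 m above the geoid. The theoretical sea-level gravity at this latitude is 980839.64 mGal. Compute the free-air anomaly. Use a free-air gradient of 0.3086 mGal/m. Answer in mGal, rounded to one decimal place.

-24.4

Free-air correction = 0.3086 × 3537.1 = 1091.55 mGal
Free-air anomaly = 979723.69 − 980839.64 + (1091.55) = -24.40 mGal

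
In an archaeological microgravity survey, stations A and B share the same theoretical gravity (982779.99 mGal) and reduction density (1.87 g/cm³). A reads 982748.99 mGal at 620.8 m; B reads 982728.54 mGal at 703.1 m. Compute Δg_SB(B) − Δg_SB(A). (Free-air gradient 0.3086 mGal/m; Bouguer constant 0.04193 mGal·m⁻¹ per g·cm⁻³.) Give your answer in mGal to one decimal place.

Δg_SB(A) = 982748.99 − 982779.99 + 0.3086×620.8 − 0.04193×1.87×620.8 = 111.90 mGal
Δg_SB(B) = 982728.54 − 982779.99 + 0.3086×703.1 − 0.04193×1.87×703.1 = 110.40 mGal
Difference = 110.40 − (111.90) = -1.50 mGal

-1.5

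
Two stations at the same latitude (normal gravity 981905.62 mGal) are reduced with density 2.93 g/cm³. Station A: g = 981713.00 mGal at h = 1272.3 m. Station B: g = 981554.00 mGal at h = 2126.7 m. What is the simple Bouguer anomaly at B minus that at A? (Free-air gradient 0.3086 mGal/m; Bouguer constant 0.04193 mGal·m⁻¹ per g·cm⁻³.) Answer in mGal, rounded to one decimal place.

-0.3

Δg_SB(A) = 981713.00 − 981905.62 + 0.3086×1272.3 − 0.04193×2.93×1272.3 = 43.70 mGal
Δg_SB(B) = 981554.00 − 981905.62 + 0.3086×2126.7 − 0.04193×2.93×2126.7 = 43.40 mGal
Difference = 43.40 − (43.70) = -0.30 mGal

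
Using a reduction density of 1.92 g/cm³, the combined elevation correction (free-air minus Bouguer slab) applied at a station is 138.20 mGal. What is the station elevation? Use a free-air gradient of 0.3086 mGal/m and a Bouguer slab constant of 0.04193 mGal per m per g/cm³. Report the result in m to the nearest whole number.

606

Combined gradient = 0.3086 − 0.04193 × 1.92 = 0.2280944 mGal/m
h = 138.20 / 0.2280944 = 605.89 m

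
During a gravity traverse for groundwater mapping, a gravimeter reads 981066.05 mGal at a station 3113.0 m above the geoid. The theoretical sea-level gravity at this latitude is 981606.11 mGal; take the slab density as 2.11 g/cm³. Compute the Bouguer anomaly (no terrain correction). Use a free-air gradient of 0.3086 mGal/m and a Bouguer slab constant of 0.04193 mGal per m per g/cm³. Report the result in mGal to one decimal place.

145.2

Free-air correction = 0.3086 × 3113.0 = 960.67 mGal
Free-air anomaly = 981066.05 − 981606.11 + (960.67) = 420.61 mGal
Bouguer slab correction = 0.04193 × 2.11 × 3113.0 = 275.41 mGal
Simple Bouguer anomaly = 420.61 − (275.41) = 145.20 mGal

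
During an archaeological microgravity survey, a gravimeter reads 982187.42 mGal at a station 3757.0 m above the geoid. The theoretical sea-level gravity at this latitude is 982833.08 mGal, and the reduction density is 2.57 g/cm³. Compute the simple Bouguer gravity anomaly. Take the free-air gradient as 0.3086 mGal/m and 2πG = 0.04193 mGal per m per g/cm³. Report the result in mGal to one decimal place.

Free-air correction = 0.3086 × 3757.0 = 1159.41 mGal
Free-air anomaly = 982187.42 − 982833.08 + (1159.41) = 513.75 mGal
Bouguer slab correction = 0.04193 × 2.57 × 3757.0 = 404.85 mGal
Simple Bouguer anomaly = 513.75 − (404.85) = 108.90 mGal

108.9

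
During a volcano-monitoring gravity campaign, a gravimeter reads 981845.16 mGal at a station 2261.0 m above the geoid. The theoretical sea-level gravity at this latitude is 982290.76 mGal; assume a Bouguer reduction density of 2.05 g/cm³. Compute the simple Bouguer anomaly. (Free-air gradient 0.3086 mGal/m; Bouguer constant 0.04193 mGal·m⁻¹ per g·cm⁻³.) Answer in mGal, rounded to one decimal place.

57.8

Free-air correction = 0.3086 × 2261.0 = 697.74 mGal
Free-air anomaly = 981845.16 − 982290.76 + (697.74) = 252.14 mGal
Bouguer slab correction = 0.04193 × 2.05 × 2261.0 = 194.35 mGal
Simple Bouguer anomaly = 252.14 − (194.35) = 57.79 mGal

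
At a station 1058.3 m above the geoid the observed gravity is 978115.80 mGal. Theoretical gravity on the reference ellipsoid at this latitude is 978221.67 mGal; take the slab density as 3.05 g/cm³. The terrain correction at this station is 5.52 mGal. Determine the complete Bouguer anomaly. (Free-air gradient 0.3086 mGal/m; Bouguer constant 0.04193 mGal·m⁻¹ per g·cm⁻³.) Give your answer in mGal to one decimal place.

90.9

Free-air correction = 0.3086 × 1058.3 = 326.59 mGal
Free-air anomaly = 978115.80 − 978221.67 + (326.59) = 220.72 mGal
Bouguer slab correction = 0.04193 × 3.05 × 1058.3 = 135.34 mGal
Simple Bouguer anomaly = 220.72 − (135.34) = 85.38 mGal
Complete Bouguer anomaly = 85.38 + 5.52 = 90.90 mGal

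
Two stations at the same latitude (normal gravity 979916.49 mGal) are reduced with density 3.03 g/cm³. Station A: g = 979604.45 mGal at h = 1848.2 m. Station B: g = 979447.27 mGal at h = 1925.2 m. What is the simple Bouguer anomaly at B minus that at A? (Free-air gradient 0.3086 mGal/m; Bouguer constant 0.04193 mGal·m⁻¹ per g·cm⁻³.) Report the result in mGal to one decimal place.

-143.2

Δg_SB(A) = 979604.45 − 979916.49 + 0.3086×1848.2 − 0.04193×3.03×1848.2 = 23.50 mGal
Δg_SB(B) = 979447.27 − 979916.49 + 0.3086×1925.2 − 0.04193×3.03×1925.2 = -119.70 mGal
Difference = -119.70 − (23.50) = -143.20 mGal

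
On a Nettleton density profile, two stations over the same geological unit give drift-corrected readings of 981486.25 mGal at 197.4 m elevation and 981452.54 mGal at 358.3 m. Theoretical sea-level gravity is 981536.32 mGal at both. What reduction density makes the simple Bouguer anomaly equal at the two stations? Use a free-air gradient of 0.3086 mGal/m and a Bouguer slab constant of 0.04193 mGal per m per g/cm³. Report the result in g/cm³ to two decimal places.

Δg_obs = 981452.54 − 981486.25 = -33.71 mGal over Δh = 358.3 − 197.4 = 160.9 m
Equal Bouguer anomalies ⇒ Δg_obs + (0.3086 − 0.04193ρ)·Δh = 0
0.3086 − 0.04193ρ = −Δg_obs/Δh = 0.20951
ρ = (0.3086 − 0.20951) / 0.04193 = 2.36 g/cm³

2.36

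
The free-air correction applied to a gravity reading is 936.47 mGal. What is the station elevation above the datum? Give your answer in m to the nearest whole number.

h = 936.47 / 0.3086 = 3034.58 m

3035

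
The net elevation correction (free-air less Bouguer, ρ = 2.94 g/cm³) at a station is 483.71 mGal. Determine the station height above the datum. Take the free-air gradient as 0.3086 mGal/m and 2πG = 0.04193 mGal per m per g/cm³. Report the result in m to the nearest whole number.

Combined gradient = 0.3086 − 0.04193 × 2.94 = 0.1853258 mGal/m
h = 483.71 / 0.1853258 = 2610.05 m

2610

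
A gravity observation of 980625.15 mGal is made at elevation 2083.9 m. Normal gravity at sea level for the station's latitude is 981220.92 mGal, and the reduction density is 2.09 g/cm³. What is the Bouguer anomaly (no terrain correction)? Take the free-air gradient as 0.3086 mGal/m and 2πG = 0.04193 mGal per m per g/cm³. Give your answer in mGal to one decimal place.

-135.3

Free-air correction = 0.3086 × 2083.9 = 643.09 mGal
Free-air anomaly = 980625.15 − 981220.92 + (643.09) = 47.32 mGal
Bouguer slab correction = 0.04193 × 2.09 × 2083.9 = 182.62 mGal
Simple Bouguer anomaly = 47.32 − (182.62) = -135.30 mGal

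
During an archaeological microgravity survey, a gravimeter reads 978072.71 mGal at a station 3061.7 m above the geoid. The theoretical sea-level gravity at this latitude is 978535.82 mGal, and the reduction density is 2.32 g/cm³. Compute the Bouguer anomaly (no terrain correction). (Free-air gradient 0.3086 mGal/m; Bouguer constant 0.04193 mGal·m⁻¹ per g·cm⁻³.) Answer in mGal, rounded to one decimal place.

Free-air correction = 0.3086 × 3061.7 = 944.84 mGal
Free-air anomaly = 978072.71 − 978535.82 + (944.84) = 481.73 mGal
Bouguer slab correction = 0.04193 × 2.32 × 3061.7 = 297.83 mGal
Simple Bouguer anomaly = 481.73 − (297.83) = 183.90 mGal

183.9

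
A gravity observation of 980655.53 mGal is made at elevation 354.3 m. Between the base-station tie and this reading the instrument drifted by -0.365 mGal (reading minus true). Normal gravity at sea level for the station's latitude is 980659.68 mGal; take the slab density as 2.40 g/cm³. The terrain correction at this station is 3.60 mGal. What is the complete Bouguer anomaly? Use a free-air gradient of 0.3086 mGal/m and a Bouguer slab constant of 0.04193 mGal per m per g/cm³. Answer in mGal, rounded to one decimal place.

73.5

Drift-corrected reading = 980655.53 − (-0.365) = 980655.895 mGal
Free-air correction = 0.3086 × 354.3 = 109.34 mGal
Free-air anomaly = 980655.895 − 980659.68 + (109.34) = 105.555 mGal
Bouguer slab correction = 0.04193 × 2.40 × 354.3 = 35.65 mGal
Simple Bouguer anomaly = 105.555 − (35.65) = 69.905 mGal
Complete Bouguer anomaly = 69.905 + 3.60 = 73.505 mGal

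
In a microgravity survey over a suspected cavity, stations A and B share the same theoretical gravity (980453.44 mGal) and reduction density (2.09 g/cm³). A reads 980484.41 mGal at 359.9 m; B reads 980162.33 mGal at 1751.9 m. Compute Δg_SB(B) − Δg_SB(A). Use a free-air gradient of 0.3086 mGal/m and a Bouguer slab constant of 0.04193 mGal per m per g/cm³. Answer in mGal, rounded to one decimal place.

Δg_SB(A) = 980484.41 − 980453.44 + 0.3086×359.9 − 0.04193×2.09×359.9 = 110.50 mGal
Δg_SB(B) = 980162.33 − 980453.44 + 0.3086×1751.9 − 0.04193×2.09×1751.9 = 96.00 mGal
Difference = 96.00 − (110.50) = -14.50 mGal

-14.5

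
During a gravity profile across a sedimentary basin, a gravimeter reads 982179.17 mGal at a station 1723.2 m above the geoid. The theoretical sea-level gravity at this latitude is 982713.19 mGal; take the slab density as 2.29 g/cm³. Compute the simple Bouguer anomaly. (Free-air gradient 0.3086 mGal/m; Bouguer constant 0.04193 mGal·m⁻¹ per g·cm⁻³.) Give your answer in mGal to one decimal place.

-167.7

Free-air correction = 0.3086 × 1723.2 = 531.78 mGal
Free-air anomaly = 982179.17 − 982713.19 + (531.78) = -2.24 mGal
Bouguer slab correction = 0.04193 × 2.29 × 1723.2 = 165.46 mGal
Simple Bouguer anomaly = -2.24 − (165.46) = -167.70 mGal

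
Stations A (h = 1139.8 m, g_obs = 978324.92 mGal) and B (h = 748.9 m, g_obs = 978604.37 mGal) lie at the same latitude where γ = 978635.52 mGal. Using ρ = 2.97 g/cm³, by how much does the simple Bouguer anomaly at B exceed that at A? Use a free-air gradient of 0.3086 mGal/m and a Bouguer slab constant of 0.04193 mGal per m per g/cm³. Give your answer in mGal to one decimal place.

207.5

Δg_SB(A) = 978324.92 − 978635.52 + 0.3086×1139.8 − 0.04193×2.97×1139.8 = -100.80 mGal
Δg_SB(B) = 978604.37 − 978635.52 + 0.3086×748.9 − 0.04193×2.97×748.9 = 106.70 mGal
Difference = 106.70 − (-100.80) = 207.50 mGal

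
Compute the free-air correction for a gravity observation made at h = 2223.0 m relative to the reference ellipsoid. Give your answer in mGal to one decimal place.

Free-air correction = 0.3086 × 2223.0 = 686.0 mGal

686.0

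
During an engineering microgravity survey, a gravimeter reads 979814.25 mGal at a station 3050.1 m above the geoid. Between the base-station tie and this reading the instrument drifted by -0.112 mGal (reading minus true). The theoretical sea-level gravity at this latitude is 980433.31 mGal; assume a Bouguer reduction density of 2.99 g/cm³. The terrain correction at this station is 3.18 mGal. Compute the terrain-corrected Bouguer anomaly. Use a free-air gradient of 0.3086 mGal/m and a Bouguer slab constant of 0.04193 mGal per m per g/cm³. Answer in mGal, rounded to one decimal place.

Drift-corrected reading = 979814.25 − (-0.112) = 979814.362 mGal
Free-air correction = 0.3086 × 3050.1 = 941.26 mGal
Free-air anomaly = 979814.362 − 980433.31 + (941.26) = 322.312 mGal
Bouguer slab correction = 0.04193 × 2.99 × 3050.1 = 382.39 mGal
Simple Bouguer anomaly = 322.312 − (382.39) = -60.078 mGal
Complete Bouguer anomaly = -60.078 + 3.18 = -56.898 mGal

-56.9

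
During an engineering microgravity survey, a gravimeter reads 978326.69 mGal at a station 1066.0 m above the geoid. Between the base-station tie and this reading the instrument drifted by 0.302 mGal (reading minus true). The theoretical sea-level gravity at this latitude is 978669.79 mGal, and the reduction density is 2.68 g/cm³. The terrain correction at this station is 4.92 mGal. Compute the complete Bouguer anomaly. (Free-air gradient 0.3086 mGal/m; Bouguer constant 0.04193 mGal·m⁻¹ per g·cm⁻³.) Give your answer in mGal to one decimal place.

-129.3

Drift-corrected reading = 978326.69 − (0.302) = 978326.388 mGal
Free-air correction = 0.3086 × 1066.0 = 328.97 mGal
Free-air anomaly = 978326.388 − 978669.79 + (328.97) = -14.432 mGal
Bouguer slab correction = 0.04193 × 2.68 × 1066.0 = 119.79 mGal
Simple Bouguer anomaly = -14.432 − (119.79) = -134.222 mGal
Complete Bouguer anomaly = -134.222 + 4.92 = -129.302 mGal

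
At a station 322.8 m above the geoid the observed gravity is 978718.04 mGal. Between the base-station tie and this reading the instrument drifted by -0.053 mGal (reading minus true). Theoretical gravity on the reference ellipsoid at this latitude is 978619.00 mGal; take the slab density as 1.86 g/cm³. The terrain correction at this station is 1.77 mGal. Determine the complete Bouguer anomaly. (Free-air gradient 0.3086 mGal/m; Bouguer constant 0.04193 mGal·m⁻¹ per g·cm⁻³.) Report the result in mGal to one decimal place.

Drift-corrected reading = 978718.04 − (-0.053) = 978718.093 mGal
Free-air correction = 0.3086 × 322.8 = 99.62 mGal
Free-air anomaly = 978718.093 − 978619.00 + (99.62) = 198.713 mGal
Bouguer slab correction = 0.04193 × 1.86 × 322.8 = 25.18 mGal
Simple Bouguer anomaly = 198.713 − (25.18) = 173.533 mGal
Complete Bouguer anomaly = 173.533 + 1.77 = 175.303 mGal

175.3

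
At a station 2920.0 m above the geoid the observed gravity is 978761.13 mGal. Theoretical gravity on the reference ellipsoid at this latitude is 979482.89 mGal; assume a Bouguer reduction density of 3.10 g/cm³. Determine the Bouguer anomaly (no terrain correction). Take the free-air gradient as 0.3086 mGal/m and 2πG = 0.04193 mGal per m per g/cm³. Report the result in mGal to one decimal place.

Free-air correction = 0.3086 × 2920.0 = 901.11 mGal
Free-air anomaly = 978761.13 − 979482.89 + (901.11) = 179.35 mGal
Bouguer slab correction = 0.04193 × 3.10 × 2920.0 = 379.55 mGal
Simple Bouguer anomaly = 179.35 − (379.55) = -200.20 mGal

-200.2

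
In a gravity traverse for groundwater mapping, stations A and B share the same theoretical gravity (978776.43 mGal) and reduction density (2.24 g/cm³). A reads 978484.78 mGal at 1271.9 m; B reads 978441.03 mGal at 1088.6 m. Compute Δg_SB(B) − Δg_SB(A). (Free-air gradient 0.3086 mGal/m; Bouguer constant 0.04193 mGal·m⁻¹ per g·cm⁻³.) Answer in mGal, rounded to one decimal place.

-83.1

Δg_SB(A) = 978484.78 − 978776.43 + 0.3086×1271.9 − 0.04193×2.24×1271.9 = -18.60 mGal
Δg_SB(B) = 978441.03 − 978776.43 + 0.3086×1088.6 − 0.04193×2.24×1088.6 = -101.70 mGal
Difference = -101.70 − (-18.60) = -83.10 mGal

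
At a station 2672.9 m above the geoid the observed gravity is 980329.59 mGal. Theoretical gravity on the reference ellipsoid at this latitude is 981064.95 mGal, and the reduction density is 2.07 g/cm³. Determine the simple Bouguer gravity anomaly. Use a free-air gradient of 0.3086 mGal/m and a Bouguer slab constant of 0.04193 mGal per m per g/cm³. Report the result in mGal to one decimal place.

Free-air correction = 0.3086 × 2672.9 = 824.86 mGal
Free-air anomaly = 980329.59 − 981064.95 + (824.86) = 89.50 mGal
Bouguer slab correction = 0.04193 × 2.07 × 2672.9 = 231.99 mGal
Simple Bouguer anomaly = 89.50 − (231.99) = -142.49 mGal

-142.5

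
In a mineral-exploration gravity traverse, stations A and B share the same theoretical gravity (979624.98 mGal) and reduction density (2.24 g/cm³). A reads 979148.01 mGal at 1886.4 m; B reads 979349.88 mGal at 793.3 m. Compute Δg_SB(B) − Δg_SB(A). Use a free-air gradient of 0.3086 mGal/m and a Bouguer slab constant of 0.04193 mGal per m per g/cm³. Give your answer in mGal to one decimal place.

-32.8

Δg_SB(A) = 979148.01 − 979624.98 + 0.3086×1886.4 − 0.04193×2.24×1886.4 = -72.00 mGal
Δg_SB(B) = 979349.88 − 979624.98 + 0.3086×793.3 − 0.04193×2.24×793.3 = -104.80 mGal
Difference = -104.80 − (-72.00) = -32.80 mGal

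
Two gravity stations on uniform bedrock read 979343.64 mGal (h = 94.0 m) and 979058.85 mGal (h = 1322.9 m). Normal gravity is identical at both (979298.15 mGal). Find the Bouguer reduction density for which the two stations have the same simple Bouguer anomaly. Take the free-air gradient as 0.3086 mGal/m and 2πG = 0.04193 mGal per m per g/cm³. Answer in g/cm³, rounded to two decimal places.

Δg_obs = 979058.85 − 979343.64 = -284.79 mGal over Δh = 1322.9 − 94.0 = 1228.9 m
Equal Bouguer anomalies ⇒ Δg_obs + (0.3086 − 0.04193ρ)·Δh = 0
0.3086 − 0.04193ρ = −Δg_obs/Δh = 0.23174
ρ = (0.3086 − 0.23174) / 0.04193 = 1.83 g/cm³

1.83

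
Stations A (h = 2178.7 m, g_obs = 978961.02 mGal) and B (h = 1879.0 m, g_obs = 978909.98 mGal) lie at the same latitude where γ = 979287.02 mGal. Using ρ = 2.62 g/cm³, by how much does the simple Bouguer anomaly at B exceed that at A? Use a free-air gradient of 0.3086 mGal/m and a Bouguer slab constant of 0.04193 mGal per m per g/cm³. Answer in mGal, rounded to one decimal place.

-110.6

Δg_SB(A) = 978961.02 − 979287.02 + 0.3086×2178.7 − 0.04193×2.62×2178.7 = 107.00 mGal
Δg_SB(B) = 978909.98 − 979287.02 + 0.3086×1879.0 − 0.04193×2.62×1879.0 = -3.60 mGal
Difference = -3.60 − (107.00) = -110.60 mGal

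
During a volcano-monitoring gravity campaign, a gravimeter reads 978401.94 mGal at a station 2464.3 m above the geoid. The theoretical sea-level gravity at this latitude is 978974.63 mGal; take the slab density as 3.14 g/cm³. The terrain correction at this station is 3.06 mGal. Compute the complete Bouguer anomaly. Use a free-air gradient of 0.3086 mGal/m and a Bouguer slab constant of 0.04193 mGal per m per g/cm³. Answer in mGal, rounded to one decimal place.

-133.6

Free-air correction = 0.3086 × 2464.3 = 760.48 mGal
Free-air anomaly = 978401.94 − 978974.63 + (760.48) = 187.79 mGal
Bouguer slab correction = 0.04193 × 3.14 × 2464.3 = 324.45 mGal
Simple Bouguer anomaly = 187.79 − (324.45) = -136.66 mGal
Complete Bouguer anomaly = -136.66 + 3.06 = -133.60 mGal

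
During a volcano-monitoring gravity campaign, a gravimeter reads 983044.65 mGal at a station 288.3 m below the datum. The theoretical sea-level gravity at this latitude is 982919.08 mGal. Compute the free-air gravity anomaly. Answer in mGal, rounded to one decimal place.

36.6

Free-air correction = 0.3086 × -288.3 = -88.97 mGal
Free-air anomaly = 983044.65 − 982919.08 + (-88.97) = 36.60 mGal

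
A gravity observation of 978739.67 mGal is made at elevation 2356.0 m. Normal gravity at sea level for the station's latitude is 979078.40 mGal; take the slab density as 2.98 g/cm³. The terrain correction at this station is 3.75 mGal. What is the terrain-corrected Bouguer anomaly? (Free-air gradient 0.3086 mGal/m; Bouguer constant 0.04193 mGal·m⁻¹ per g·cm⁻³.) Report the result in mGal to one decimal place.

Free-air correction = 0.3086 × 2356.0 = 727.06 mGal
Free-air anomaly = 978739.67 − 979078.40 + (727.06) = 388.33 mGal
Bouguer slab correction = 0.04193 × 2.98 × 2356.0 = 294.39 mGal
Simple Bouguer anomaly = 388.33 − (294.39) = 93.94 mGal
Complete Bouguer anomaly = 93.94 + 3.75 = 97.69 mGal

97.7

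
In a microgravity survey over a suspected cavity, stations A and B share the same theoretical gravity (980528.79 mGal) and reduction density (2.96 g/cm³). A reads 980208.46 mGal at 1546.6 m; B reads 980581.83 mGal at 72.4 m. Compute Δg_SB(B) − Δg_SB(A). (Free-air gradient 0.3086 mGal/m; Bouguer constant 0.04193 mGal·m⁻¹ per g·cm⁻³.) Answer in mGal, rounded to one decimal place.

101.4

Δg_SB(A) = 980208.46 − 980528.79 + 0.3086×1546.6 − 0.04193×2.96×1546.6 = -35.00 mGal
Δg_SB(B) = 980581.83 − 980528.79 + 0.3086×72.4 − 0.04193×2.96×72.4 = 66.40 mGal
Difference = 66.40 − (-35.00) = 101.40 mGal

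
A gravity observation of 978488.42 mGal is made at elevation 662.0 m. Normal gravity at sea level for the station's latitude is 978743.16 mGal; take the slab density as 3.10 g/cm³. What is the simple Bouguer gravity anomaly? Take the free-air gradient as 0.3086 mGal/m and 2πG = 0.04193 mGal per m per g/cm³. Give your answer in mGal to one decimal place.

Free-air correction = 0.3086 × 662.0 = 204.29 mGal
Free-air anomaly = 978488.42 − 978743.16 + (204.29) = -50.45 mGal
Bouguer slab correction = 0.04193 × 3.10 × 662.0 = 86.05 mGal
Simple Bouguer anomaly = -50.45 − (86.05) = -136.50 mGal

-136.5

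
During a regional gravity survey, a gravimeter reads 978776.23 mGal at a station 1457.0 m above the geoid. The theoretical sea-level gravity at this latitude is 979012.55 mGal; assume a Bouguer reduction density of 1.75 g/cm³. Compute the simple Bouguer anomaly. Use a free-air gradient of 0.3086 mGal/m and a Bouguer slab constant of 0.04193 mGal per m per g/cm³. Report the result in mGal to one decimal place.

Free-air correction = 0.3086 × 1457.0 = 449.63 mGal
Free-air anomaly = 978776.23 − 979012.55 + (449.63) = 213.31 mGal
Bouguer slab correction = 0.04193 × 1.75 × 1457.0 = 106.91 mGal
Simple Bouguer anomaly = 213.31 − (106.91) = 106.40 mGal

106.4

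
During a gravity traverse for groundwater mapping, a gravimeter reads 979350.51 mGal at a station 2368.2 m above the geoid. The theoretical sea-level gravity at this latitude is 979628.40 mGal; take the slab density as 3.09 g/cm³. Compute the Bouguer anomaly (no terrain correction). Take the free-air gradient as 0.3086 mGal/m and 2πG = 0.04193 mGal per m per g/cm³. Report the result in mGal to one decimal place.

146.1

Free-air correction = 0.3086 × 2368.2 = 730.83 mGal
Free-air anomaly = 979350.51 − 979628.40 + (730.83) = 452.94 mGal
Bouguer slab correction = 0.04193 × 3.09 × 2368.2 = 306.83 mGal
Simple Bouguer anomaly = 452.94 − (306.83) = 146.11 mGal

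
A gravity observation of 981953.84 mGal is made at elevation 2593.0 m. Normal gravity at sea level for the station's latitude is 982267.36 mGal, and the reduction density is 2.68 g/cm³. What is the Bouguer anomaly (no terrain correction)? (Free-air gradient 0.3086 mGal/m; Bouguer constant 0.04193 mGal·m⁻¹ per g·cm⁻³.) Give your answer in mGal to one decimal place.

195.3

Free-air correction = 0.3086 × 2593.0 = 800.20 mGal
Free-air anomaly = 981953.84 − 982267.36 + (800.20) = 486.68 mGal
Bouguer slab correction = 0.04193 × 2.68 × 2593.0 = 291.38 mGal
Simple Bouguer anomaly = 486.68 − (291.38) = 195.30 mGal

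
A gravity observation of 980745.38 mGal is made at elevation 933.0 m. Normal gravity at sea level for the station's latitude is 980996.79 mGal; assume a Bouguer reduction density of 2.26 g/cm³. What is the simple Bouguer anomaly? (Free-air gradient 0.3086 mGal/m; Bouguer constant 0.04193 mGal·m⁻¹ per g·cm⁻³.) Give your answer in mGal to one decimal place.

-51.9

Free-air correction = 0.3086 × 933.0 = 287.92 mGal
Free-air anomaly = 980745.38 − 980996.79 + (287.92) = 36.51 mGal
Bouguer slab correction = 0.04193 × 2.26 × 933.0 = 88.41 mGal
Simple Bouguer anomaly = 36.51 − (88.41) = -51.90 mGal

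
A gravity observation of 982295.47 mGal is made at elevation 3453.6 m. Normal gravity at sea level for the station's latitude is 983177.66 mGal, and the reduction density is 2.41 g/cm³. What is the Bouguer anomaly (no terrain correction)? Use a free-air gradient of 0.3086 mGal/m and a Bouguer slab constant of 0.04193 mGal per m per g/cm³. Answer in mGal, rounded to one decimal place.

-165.4

Free-air correction = 0.3086 × 3453.6 = 1065.78 mGal
Free-air anomaly = 982295.47 − 983177.66 + (1065.78) = 183.59 mGal
Bouguer slab correction = 0.04193 × 2.41 × 3453.6 = 348.99 mGal
Simple Bouguer anomaly = 183.59 − (348.99) = -165.40 mGal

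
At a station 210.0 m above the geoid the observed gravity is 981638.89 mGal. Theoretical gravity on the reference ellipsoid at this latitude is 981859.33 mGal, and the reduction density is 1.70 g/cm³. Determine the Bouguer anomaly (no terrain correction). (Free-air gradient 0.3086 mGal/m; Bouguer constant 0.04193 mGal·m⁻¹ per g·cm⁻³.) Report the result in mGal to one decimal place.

Free-air correction = 0.3086 × 210.0 = 64.81 mGal
Free-air anomaly = 981638.89 − 981859.33 + (64.81) = -155.63 mGal
Bouguer slab correction = 0.04193 × 1.70 × 210.0 = 14.97 mGal
Simple Bouguer anomaly = -155.63 − (14.97) = -170.60 mGal

-170.6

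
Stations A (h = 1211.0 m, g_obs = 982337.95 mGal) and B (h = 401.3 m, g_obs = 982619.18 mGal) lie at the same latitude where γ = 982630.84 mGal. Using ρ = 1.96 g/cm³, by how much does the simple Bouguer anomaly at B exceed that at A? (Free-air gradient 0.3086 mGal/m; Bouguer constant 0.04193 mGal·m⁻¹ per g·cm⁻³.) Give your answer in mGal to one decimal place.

97.9

Δg_SB(A) = 982337.95 − 982630.84 + 0.3086×1211.0 − 0.04193×1.96×1211.0 = -18.70 mGal
Δg_SB(B) = 982619.18 − 982630.84 + 0.3086×401.3 − 0.04193×1.96×401.3 = 79.20 mGal
Difference = 79.20 − (-18.70) = 97.90 mGal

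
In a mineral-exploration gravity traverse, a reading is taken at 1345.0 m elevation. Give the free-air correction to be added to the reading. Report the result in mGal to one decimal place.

Free-air correction = 0.3086 × 1345.0 = 415.1 mGal

415.1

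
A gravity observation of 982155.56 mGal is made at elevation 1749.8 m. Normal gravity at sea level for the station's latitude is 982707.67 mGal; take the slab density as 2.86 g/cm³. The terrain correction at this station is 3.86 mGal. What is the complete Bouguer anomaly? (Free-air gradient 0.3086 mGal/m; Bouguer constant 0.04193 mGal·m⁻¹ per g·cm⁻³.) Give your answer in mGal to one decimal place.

Free-air correction = 0.3086 × 1749.8 = 539.99 mGal
Free-air anomaly = 982155.56 − 982707.67 + (539.99) = -12.12 mGal
Bouguer slab correction = 0.04193 × 2.86 × 1749.8 = 209.84 mGal
Simple Bouguer anomaly = -12.12 − (209.84) = -221.96 mGal
Complete Bouguer anomaly = -221.96 + 3.86 = -218.10 mGal

-218.1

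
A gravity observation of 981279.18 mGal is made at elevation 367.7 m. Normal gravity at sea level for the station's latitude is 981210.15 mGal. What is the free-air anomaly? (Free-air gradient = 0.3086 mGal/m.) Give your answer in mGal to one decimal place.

Free-air correction = 0.3086 × 367.7 = 113.47 mGal
Free-air anomaly = 981279.18 − 981210.15 + (113.47) = 182.50 mGal

182.5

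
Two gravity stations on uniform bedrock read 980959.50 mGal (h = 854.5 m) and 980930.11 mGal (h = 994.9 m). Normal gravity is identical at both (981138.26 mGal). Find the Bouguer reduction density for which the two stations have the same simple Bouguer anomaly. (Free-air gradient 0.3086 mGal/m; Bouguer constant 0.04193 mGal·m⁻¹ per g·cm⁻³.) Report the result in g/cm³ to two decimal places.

Δg_obs = 980930.11 − 980959.50 = -29.39 mGal over Δh = 994.9 − 854.5 = 140.4 m
Equal Bouguer anomalies ⇒ Δg_obs + (0.3086 − 0.04193ρ)·Δh = 0
0.3086 − 0.04193ρ = −Δg_obs/Δh = 0.20933
ρ = (0.3086 − 0.20933) / 0.04193 = 2.37 g/cm³

2.37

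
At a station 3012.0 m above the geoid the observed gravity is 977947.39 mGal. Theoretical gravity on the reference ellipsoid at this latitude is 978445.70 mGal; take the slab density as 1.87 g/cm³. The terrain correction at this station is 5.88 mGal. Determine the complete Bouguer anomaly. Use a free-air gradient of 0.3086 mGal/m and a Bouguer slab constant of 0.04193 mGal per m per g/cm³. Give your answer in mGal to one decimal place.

200.9

Free-air correction = 0.3086 × 3012.0 = 929.50 mGal
Free-air anomaly = 977947.39 − 978445.70 + (929.50) = 431.19 mGal
Bouguer slab correction = 0.04193 × 1.87 × 3012.0 = 236.17 mGal
Simple Bouguer anomaly = 431.19 − (236.17) = 195.02 mGal
Complete Bouguer anomaly = 195.02 + 5.88 = 200.90 mGal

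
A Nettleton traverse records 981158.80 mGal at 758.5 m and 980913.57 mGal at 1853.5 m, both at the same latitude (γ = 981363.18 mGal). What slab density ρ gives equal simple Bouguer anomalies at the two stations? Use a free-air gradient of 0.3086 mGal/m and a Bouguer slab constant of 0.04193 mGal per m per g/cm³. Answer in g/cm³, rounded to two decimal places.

Δg_obs = 980913.57 − 981158.80 = -245.23 mGal over Δh = 1853.5 − 758.5 = 1095.0 m
Equal Bouguer anomalies ⇒ Δg_obs + (0.3086 − 0.04193ρ)·Δh = 0
0.3086 − 0.04193ρ = −Δg_obs/Δh = 0.22395
ρ = (0.3086 − 0.22395) / 0.04193 = 2.02 g/cm³

2.02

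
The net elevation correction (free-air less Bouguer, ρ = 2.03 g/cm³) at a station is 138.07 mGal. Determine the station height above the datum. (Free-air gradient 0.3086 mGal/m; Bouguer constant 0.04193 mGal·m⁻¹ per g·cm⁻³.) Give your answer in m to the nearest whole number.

Combined gradient = 0.3086 − 0.04193 × 2.03 = 0.2234821 mGal/m
h = 138.07 / 0.2234821 = 617.81 m

618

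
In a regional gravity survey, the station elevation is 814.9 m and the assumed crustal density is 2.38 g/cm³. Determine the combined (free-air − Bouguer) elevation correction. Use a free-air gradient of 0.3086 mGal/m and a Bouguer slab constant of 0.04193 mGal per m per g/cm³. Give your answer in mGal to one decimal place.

Combined gradient = 0.3086 − 0.04193 × 2.38 = 0.2088066 mGal/m
Combined elevation correction = 0.2088066 × 814.9 = 170.2 mGal

170.2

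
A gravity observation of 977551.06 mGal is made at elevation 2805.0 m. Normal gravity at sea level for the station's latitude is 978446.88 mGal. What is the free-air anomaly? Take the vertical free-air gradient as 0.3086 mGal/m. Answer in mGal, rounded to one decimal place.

-30.2

Free-air correction = 0.3086 × 2805.0 = 865.62 mGal
Free-air anomaly = 977551.06 − 978446.88 + (865.62) = -30.20 mGal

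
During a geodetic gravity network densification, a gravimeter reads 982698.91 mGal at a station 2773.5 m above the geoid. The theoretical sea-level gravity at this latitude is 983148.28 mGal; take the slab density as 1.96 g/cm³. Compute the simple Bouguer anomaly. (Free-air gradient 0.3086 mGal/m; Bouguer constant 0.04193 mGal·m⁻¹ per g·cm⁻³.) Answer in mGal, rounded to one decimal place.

178.6

Free-air correction = 0.3086 × 2773.5 = 855.90 mGal
Free-air anomaly = 982698.91 − 983148.28 + (855.90) = 406.53 mGal
Bouguer slab correction = 0.04193 × 1.96 × 2773.5 = 227.93 mGal
Simple Bouguer anomaly = 406.53 − (227.93) = 178.60 mGal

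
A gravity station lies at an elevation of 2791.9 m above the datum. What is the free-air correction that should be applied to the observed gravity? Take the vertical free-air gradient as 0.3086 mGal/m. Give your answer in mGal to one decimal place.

861.6

Free-air correction = 0.3086 × 2791.9 = 861.6 mGal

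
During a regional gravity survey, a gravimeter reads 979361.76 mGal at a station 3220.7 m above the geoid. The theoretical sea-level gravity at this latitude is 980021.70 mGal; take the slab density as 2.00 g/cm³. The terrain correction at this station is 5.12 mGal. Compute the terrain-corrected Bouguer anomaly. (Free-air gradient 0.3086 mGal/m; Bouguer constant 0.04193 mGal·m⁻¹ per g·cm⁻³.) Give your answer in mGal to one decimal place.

Free-air correction = 0.3086 × 3220.7 = 993.91 mGal
Free-air anomaly = 979361.76 − 980021.70 + (993.91) = 333.97 mGal
Bouguer slab correction = 0.04193 × 2.00 × 3220.7 = 270.09 mGal
Simple Bouguer anomaly = 333.97 − (270.09) = 63.88 mGal
Complete Bouguer anomaly = 63.88 + 5.12 = 69.00 mGal

69.0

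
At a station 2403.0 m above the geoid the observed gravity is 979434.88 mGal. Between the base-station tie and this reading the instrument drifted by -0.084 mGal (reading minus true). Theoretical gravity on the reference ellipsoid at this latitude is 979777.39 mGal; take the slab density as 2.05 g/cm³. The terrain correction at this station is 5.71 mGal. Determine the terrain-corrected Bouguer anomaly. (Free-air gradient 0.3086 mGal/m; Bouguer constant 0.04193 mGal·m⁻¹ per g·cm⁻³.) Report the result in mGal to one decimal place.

Drift-corrected reading = 979434.88 − (-0.084) = 979434.964 mGal
Free-air correction = 0.3086 × 2403.0 = 741.57 mGal
Free-air anomaly = 979434.964 − 979777.39 + (741.57) = 399.144 mGal
Bouguer slab correction = 0.04193 × 2.05 × 2403.0 = 206.55 mGal
Simple Bouguer anomaly = 399.144 − (206.55) = 192.594 mGal
Complete Bouguer anomaly = 192.594 + 5.71 = 198.304 mGal

198.3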